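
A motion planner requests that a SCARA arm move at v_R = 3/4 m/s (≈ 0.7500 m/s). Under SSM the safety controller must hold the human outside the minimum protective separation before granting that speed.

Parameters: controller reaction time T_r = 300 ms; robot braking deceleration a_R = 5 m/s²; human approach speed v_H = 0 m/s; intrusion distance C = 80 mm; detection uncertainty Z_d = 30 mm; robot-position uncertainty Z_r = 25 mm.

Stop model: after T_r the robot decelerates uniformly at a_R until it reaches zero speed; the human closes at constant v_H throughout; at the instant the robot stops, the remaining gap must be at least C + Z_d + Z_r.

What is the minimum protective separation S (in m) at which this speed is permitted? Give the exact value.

S_min = 333/800 m = 0.4163 m

stop time T_s = (3/4)/5 = 0.1500 s
reaction-phase robot travel = 0.7500·0.3000 = 0.2250 m
braking distance = 0.7500²/(2·5.0000) = 0.0563 m
human over T_r+T_s: 0.0000·(0.3000+0.1500) = 0.0000 m
residual clearance needed = 0.0800+0.0300+0.0250 = 0.1350 m
S_min ≈ 0.2250+0.0563+0.0000+0.1350  ⇒  S_min = 333/800 m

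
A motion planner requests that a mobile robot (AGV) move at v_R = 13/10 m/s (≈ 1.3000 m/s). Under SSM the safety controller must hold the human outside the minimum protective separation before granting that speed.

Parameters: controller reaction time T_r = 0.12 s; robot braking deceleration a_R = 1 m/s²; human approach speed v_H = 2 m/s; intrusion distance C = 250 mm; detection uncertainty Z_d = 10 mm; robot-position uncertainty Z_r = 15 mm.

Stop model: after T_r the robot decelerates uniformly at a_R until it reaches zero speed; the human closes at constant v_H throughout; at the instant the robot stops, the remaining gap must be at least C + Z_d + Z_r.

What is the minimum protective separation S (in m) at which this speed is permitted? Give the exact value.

T_s = v_R/a_R = (13/10)/1 = 1.3000 s
robot covers v_R·T_r = 1.3000·0.1200 = 0.1560 m before braking
robot covers 1.3000·1.3000 − ½·1.0000·1.3000² = 0.8450 m while stopping
person approaches 2.0000·(0.1200+1.3000) = 2.8400 m
C+Z_d+Z_r = 0.2500+0.0100+0.0150 = 0.2750 m
S_min ≈ 0.1560+0.8450+2.8400+0.2750  ⇒  S_min = 1029/250 m

S_min = 1029/250 m = 4.1160 m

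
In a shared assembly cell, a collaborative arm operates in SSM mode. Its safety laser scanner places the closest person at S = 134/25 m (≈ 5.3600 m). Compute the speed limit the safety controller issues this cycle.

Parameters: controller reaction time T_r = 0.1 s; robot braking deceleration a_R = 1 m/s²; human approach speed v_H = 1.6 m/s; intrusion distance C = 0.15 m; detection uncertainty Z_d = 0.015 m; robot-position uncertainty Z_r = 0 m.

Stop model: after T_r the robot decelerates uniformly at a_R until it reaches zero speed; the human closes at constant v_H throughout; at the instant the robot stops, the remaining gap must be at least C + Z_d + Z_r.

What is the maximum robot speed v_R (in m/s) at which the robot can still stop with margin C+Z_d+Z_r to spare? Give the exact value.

at the boundary: (1/2)·v² + (17/10)·v + (-1007/200) = 0
  disc = (17/10)² − 4·(1/2)·(-1007/200) = 324/25 ; √disc = 18/5
  v_R = (−(17/10) + 18/5) / (2·(1/2)) = 19/10 m/s
check:
stop time T_s = (19/10)/1 = 1.9000 s
robot in T_r: 1.9000·0.1000 = 0.1900 m
robot under decel: 1.9000²/(2·1.0000) = 1.8050 m
human over T_r+T_s: 1.6000·(0.1000+1.9000) = 3.2000 m
margins: 0.1500+0.0150+0.0000 = 0.1650 m
sum ≈ 0.1900+1.8050+3.2000+0.1650 ≈ 5.3600 m = S ✓

v_R_max = 19/10 m/s = 1.9000 m/s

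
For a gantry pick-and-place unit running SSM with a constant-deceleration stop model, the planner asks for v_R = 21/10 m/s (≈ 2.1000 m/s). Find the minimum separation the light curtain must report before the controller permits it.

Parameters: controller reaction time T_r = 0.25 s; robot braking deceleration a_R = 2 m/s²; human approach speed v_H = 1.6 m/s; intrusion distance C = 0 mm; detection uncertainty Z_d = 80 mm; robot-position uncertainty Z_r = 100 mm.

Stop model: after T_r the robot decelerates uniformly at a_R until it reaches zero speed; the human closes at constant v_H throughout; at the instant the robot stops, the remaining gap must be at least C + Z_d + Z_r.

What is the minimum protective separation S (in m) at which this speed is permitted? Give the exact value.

S_min = 311/80 m = 3.8875 m

stop time T_s = (21/10)/2 = 1.0500 s
robot covers v_R·T_r = 2.1000·0.2500 = 0.5250 m before braking
robot under decel: 2.1000²/(2·2.0000) = 1.1025 m
person approaches 1.6000·(0.2500+1.0500) = 2.0800 m
margins: 0.0000+0.0800+0.1000 = 0.1800 m
S_min ≈ 0.5250+1.1025+2.0800+0.1800  ⇒  S_min = 311/80 m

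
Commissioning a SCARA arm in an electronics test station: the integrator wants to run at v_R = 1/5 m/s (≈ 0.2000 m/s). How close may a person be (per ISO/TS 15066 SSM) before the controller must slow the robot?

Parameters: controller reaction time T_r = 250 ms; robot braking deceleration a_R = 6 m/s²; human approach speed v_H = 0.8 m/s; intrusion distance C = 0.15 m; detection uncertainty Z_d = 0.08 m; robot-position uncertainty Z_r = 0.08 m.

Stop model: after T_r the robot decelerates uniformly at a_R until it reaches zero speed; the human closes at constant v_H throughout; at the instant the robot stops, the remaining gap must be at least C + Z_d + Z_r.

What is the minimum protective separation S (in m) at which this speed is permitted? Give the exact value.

T_s = v_R/a_R = (1/5)/6 = 0.0333 s
reaction-phase robot travel = 0.2000·0.2500 = 0.0500 m
robot under decel: 0.2000²/(2·6.0000) = 0.0033 m
person approaches 0.8000·(0.2500+0.0333) = 0.2267 m
C+Z_d+Z_r = 0.1500+0.0800+0.0800 = 0.3100 m
S_min ≈ 0.0500+0.0033+0.2267+0.3100  ⇒  S_min = 59/100 m

S_min = 59/100 m = 0.5900 m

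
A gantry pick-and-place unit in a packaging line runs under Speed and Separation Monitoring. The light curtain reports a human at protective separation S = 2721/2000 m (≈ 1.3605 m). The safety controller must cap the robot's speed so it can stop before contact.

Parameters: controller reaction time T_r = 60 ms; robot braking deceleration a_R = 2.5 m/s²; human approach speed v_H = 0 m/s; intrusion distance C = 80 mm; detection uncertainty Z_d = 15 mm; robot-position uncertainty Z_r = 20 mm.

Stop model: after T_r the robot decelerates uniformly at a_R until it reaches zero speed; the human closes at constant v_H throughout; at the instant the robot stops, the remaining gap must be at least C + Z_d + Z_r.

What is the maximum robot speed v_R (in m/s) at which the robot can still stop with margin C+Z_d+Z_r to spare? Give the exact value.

quadratic (1/5)·v² + (3/50)·v + (-2491/2000) = 0
  disc = (3/50)² − 4·(1/5)·(-2491/2000) = 1 ; √disc = 1
  v_R = (−(3/50) + 1) / (2·(1/5)) = 47/20 m/s
check:
T_s = v_R/a_R = (47/20)/(5/2) = 0.9400 s
robot covers v_R·T_r = 2.3500·0.0600 = 0.1410 m before braking
robot covers 2.3500·0.9400 − ½·2.5000·0.9400² = 1.1045 m while stopping
human over T_r+T_s: 0.0000·(0.0600+0.9400) = 0.0000 m
C+Z_d+Z_r = 0.0800+0.0150+0.0200 = 0.1150 m
sum ≈ 0.1410+1.1045+0.0000+0.1150 ≈ 1.3605 m = S ✓

v_R_max = 47/20 m/s = 2.3500 m/s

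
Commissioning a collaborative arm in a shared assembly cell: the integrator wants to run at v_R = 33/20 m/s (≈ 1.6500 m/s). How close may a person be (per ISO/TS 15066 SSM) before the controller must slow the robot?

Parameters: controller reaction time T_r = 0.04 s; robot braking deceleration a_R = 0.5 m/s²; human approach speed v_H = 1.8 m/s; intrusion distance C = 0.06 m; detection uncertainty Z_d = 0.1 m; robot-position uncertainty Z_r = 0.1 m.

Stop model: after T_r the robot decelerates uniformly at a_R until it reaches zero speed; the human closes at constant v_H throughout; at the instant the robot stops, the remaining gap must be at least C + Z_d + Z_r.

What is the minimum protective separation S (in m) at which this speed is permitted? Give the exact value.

stop time T_s = (33/20)/(1/2) = 3.3000 s
robot in T_r: 1.6500·0.0400 = 0.0660 m
robot covers 1.6500·3.3000 − ½·0.5000·3.3000² = 2.7225 m while stopping
human over T_r+T_s: 1.8000·(0.0400+3.3000) = 6.0120 m
C+Z_d+Z_r = 0.0600+0.1000+0.1000 = 0.2600 m
S_min ≈ 0.0660+2.7225+6.0120+0.2600  ⇒  S_min = 18121/2000 m

S_min = 18121/2000 m = 9.0605 m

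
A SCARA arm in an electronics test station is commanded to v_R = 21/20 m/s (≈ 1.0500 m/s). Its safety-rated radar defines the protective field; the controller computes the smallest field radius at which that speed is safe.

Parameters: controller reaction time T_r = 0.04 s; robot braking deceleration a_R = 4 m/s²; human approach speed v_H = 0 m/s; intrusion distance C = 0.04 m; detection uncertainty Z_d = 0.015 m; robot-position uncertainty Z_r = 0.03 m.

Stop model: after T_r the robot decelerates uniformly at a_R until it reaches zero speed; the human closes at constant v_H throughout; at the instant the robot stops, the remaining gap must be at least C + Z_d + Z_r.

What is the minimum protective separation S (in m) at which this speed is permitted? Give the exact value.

S_min = 4237/16000 m = 0.2648 m

braking lasts T_s = (21/20)/4 = 0.2625 s
robot in T_r: 1.0500·0.0400 = 0.0420 m
robot covers 1.0500·0.2625 − ½·4.0000·0.2625² = 0.1378 m while stopping
human closes 0.0000·0.3025 = 0.0000 m
residual clearance needed = 0.0400+0.0150+0.0300 = 0.0850 m
S_min ≈ 0.0420+0.1378+0.0000+0.0850  ⇒  S_min = 4237/16000 m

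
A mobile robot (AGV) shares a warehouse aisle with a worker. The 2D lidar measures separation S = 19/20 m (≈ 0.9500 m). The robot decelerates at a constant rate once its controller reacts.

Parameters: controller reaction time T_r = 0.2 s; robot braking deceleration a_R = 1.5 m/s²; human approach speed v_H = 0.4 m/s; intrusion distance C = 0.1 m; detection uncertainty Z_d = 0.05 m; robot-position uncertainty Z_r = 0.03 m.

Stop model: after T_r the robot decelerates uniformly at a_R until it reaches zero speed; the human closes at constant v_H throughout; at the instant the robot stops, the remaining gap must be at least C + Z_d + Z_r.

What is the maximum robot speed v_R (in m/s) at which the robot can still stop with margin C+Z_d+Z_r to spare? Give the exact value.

collect terms ⇒ (1/3)·v_R² + (7/15)·v_R + (-69/100) = 0
  disc = (7/15)² − 4·(1/3)·(-69/100) = 256/225 ; √disc = 16/15
  v_R = (−(7/15) + 16/15) / (2·(1/3)) = 9/10 m/s
check:
T_s = v_R/a_R = (9/10)/(3/2) = 0.6000 s
robot in T_r: 0.9000·0.2000 = 0.1800 m
robot under decel: 0.9000²/(2·1.5000) = 0.2700 m
human over T_r+T_s: 0.4000·(0.2000+0.6000) = 0.3200 m
C+Z_d+Z_r = 0.1000+0.0500+0.0300 = 0.1800 m
sum ≈ 0.1800+0.2700+0.3200+0.1800 ≈ 0.9500 m = S ✓

v_R_max = 9/10 m/s = 0.9000 m/s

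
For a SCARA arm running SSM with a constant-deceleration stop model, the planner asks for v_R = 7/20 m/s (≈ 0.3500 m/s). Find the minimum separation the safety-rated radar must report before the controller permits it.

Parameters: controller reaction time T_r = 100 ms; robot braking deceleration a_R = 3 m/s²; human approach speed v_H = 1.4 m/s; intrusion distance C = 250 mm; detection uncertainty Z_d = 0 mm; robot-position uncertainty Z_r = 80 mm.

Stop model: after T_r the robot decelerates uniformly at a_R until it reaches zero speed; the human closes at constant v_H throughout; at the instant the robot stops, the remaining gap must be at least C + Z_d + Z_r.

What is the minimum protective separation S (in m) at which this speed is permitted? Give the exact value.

T_s = v_R/a_R = (7/20)/3 = 0.1167 s
robot covers v_R·T_r = 0.3500·0.1000 = 0.0350 m before braking
braking distance = 0.3500²/(2·3.0000) = 0.0204 m
human over T_r+T_s: 1.4000·(0.1000+0.1167) = 0.3033 m
margins: 0.2500+0.0000+0.0800 = 0.3300 m
S_min ≈ 0.0350+0.0204+0.3033+0.3300  ⇒  S_min = 551/800 m

S_min = 551/800 m = 0.6887 m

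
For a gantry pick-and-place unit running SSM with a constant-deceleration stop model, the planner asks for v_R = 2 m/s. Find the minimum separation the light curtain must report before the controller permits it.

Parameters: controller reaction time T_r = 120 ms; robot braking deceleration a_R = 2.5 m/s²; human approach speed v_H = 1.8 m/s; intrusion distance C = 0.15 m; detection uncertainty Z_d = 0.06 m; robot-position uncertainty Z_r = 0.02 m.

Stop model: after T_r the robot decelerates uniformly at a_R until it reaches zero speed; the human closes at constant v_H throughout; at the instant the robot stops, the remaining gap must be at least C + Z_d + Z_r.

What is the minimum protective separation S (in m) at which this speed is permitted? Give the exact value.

S_min = 1463/500 m = 2.9260 m

braking lasts T_s = 2/(5/2) = 0.8000 s
robot in T_r: 2.0000·0.1200 = 0.2400 m
robot under decel: 2.0000²/(2·2.5000) = 0.8000 m
human over T_r+T_s: 1.8000·(0.1200+0.8000) = 1.6560 m
residual clearance needed = 0.1500+0.0600+0.0200 = 0.2300 m
S_min ≈ 0.2400+0.8000+1.6560+0.2300  ⇒  S_min = 1463/500 m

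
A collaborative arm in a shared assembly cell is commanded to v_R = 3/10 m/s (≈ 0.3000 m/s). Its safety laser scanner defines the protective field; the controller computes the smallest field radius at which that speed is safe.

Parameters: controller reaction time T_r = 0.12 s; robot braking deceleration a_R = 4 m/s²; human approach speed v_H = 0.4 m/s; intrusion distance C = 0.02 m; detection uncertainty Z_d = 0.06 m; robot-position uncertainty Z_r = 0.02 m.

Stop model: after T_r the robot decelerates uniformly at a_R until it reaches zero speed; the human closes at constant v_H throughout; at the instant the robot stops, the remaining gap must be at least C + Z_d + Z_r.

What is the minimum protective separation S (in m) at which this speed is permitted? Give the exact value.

T_s = v_R/a_R = (3/10)/4 = 0.0750 s
robot in T_r: 0.3000·0.1200 = 0.0360 m
robot under decel: 0.3000²/(2·4.0000) = 0.0112 m
person approaches 0.4000·(0.1200+0.0750) = 0.0780 m
margins: 0.0200+0.0600+0.0200 = 0.1000 m
S_min ≈ 0.0360+0.0112+0.0780+0.1000  ⇒  S_min = 901/4000 m

S_min = 901/4000 m = 0.2253 m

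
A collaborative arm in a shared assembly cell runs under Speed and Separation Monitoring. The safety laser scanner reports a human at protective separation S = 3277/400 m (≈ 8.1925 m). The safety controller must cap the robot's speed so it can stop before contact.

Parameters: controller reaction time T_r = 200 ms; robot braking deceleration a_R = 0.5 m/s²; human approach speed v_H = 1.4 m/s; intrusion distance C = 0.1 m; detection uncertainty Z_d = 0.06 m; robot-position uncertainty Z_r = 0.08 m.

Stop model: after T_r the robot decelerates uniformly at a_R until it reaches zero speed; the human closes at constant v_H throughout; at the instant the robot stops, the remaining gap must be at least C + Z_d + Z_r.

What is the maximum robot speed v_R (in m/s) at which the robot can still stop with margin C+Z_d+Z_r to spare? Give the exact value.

v_R_max = 33/20 m/s = 1.6500 m/s

at the boundary: (1)·v² + (3)·v + (-3069/400) = 0
  disc = (3)² − 4·(1)·(-3069/400) = 3969/100 ; √disc = 63/10
  v_R = (−(3) + 63/10) / (2·(1)) = 33/20 m/s
check:
braking lasts T_s = (33/20)/(1/2) = 3.3000 s
reaction-phase robot travel = 1.6500·0.2000 = 0.3300 m
braking distance = 1.6500²/(2·0.5000) = 2.7225 m
human over T_r+T_s: 1.4000·(0.2000+3.3000) = 4.9000 m
margins: 0.1000+0.0600+0.0800 = 0.2400 m
sum ≈ 0.3300+2.7225+4.9000+0.2400 ≈ 8.1925 m = S ✓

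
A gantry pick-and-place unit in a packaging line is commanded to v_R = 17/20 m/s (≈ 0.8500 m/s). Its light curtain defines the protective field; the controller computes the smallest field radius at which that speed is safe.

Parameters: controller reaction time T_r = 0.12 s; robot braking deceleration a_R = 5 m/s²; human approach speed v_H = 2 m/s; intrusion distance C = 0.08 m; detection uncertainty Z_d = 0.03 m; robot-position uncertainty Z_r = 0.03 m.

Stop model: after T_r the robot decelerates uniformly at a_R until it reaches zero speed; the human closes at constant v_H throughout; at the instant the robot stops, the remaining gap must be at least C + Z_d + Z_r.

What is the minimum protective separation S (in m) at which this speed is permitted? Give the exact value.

S_min = 3577/4000 m = 0.8942 m

stop time T_s = (17/20)/5 = 0.1700 s
robot in T_r: 0.8500·0.1200 = 0.1020 m
robot covers 0.8500·0.1700 − ½·5.0000·0.1700² = 0.0722 m while stopping
human closes 2.0000·0.2900 = 0.5800 m
residual clearance needed = 0.0800+0.0300+0.0300 = 0.1400 m
S_min ≈ 0.1020+0.0722+0.5800+0.1400  ⇒  S_min = 3577/4000 m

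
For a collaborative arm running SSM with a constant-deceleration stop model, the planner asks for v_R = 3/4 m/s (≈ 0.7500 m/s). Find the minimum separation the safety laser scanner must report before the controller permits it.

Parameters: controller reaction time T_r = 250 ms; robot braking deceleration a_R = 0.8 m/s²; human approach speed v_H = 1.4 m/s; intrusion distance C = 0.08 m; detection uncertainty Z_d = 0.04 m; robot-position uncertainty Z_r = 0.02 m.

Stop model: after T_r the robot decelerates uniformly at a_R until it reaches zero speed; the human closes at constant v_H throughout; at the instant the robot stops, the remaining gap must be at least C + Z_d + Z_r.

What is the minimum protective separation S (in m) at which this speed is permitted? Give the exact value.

braking lasts T_s = (3/4)/(4/5) = 0.9375 s
reaction-phase robot travel = 0.7500·0.2500 = 0.1875 m
robot covers 0.7500·0.9375 − ½·0.8000·0.9375² = 0.3516 m while stopping
human closes 1.4000·1.1875 = 1.6625 m
C+Z_d+Z_r = 0.0800+0.0400+0.0200 = 0.1400 m
S_min ≈ 0.1875+0.3516+1.6625+0.1400  ⇒  S_min = 7493/3200 m

S_min = 7493/3200 m = 2.3416 m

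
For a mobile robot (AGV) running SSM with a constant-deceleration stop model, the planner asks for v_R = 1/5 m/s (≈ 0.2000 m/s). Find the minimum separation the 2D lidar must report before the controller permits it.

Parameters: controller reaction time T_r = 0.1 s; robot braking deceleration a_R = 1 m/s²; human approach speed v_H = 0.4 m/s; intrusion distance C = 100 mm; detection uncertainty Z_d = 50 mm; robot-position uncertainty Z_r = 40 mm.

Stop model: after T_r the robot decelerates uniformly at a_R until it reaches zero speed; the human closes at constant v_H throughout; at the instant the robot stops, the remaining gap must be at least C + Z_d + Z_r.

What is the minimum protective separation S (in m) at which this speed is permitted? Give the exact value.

S_min = 7/20 m = 0.3500 m

T_s = v_R/a_R = (1/5)/1 = 0.2000 s
reaction-phase robot travel = 0.2000·0.1000 = 0.0200 m
robot under decel: 0.2000²/(2·1.0000) = 0.0200 m
person approaches 0.4000·(0.1000+0.2000) = 0.1200 m
margins: 0.1000+0.0500+0.0400 = 0.1900 m
S_min ≈ 0.0200+0.0200+0.1200+0.1900  ⇒  S_min = 7/20 m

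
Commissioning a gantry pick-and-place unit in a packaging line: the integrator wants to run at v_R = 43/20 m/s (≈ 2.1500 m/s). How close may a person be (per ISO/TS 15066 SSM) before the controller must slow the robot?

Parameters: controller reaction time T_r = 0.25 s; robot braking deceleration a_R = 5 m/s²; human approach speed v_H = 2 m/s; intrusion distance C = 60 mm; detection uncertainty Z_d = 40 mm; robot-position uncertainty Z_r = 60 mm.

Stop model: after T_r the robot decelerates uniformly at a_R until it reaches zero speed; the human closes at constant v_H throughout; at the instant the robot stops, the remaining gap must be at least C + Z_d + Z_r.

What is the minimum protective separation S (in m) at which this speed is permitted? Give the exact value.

T_s = v_R/a_R = (43/20)/5 = 0.4300 s
robot in T_r: 2.1500·0.2500 = 0.5375 m
braking distance = 2.1500²/(2·5.0000) = 0.4622 m
person approaches 2.0000·(0.2500+0.4300) = 1.3600 m
C+Z_d+Z_r = 0.0600+0.0400+0.0600 = 0.1600 m
S_min ≈ 0.5375+0.4622+1.3600+0.1600  ⇒  S_min = 10079/4000 m

S_min = 10079/4000 m = 2.5198 m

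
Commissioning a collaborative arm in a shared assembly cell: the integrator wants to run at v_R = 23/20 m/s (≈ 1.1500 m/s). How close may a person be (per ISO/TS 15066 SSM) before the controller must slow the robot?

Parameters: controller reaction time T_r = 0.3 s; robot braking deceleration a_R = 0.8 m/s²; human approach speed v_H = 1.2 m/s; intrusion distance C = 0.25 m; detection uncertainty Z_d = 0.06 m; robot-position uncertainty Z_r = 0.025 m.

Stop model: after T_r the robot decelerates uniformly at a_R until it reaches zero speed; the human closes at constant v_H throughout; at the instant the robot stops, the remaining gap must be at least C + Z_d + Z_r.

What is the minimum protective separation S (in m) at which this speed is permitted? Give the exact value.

S_min = 11493/3200 m = 3.5916 m

braking lasts T_s = (23/20)/(4/5) = 1.4375 s
robot in T_r: 1.1500·0.3000 = 0.3450 m
braking distance = 1.1500²/(2·0.8000) = 0.8266 m
human closes 1.2000·1.7375 = 2.0850 m
residual clearance needed = 0.2500+0.0600+0.0250 = 0.3350 m
S_min ≈ 0.3450+0.8266+2.0850+0.3350  ⇒  S_min = 11493/3200 m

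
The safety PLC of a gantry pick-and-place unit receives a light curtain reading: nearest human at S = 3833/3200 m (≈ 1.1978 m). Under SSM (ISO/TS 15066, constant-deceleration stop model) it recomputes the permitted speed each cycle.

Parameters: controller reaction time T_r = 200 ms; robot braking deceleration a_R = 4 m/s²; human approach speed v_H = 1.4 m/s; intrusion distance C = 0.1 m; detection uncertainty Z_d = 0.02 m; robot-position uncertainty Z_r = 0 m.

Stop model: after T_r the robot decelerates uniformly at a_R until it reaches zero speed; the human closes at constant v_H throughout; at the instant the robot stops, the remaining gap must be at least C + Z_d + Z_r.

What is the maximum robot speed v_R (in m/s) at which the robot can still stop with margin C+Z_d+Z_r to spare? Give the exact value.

collect terms ⇒ (1/8)·v_R² + (11/20)·v_R + (-2553/3200) = 0
  disc = (11/20)² − 4·(1/8)·(-2553/3200) = 4489/6400 ; √disc = 67/80
  v_R = (−(11/20) + 67/80) / (2·(1/8)) = 23/20 m/s
check:
stop time T_s = (23/20)/4 = 0.2875 s
robot covers v_R·T_r = 1.1500·0.2000 = 0.2300 m before braking
robot covers 1.1500·0.2875 − ½·4.0000·0.2875² = 0.1653 m while stopping
human over T_r+T_s: 1.4000·(0.2000+0.2875) = 0.6825 m
margins: 0.1000+0.0200+0.0000 = 0.1200 m
sum ≈ 0.2300+0.1653+0.6825+0.1200 ≈ 1.1978 m = S ✓

v_R_max = 23/20 m/s = 1.1500 m/s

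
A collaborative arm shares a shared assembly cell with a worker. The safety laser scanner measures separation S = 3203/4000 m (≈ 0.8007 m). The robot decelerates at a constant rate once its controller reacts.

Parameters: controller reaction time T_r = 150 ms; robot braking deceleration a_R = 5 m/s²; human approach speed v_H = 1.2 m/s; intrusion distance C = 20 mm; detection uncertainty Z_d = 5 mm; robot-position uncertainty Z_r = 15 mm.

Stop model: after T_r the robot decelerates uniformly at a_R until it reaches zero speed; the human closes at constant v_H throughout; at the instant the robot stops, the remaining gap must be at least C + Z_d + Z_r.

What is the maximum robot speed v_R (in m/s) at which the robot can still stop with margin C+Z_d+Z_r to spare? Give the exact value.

v_R_max = 23/20 m/s = 1.1500 m/s

collect terms ⇒ (1/10)·v_R² + (39/100)·v_R + (-2323/4000) = 0
  disc = (39/100)² − 4·(1/10)·(-2323/4000) = 961/2500 ; √disc = 31/50
  v_R = (−(39/100) + 31/50) / (2·(1/10)) = 23/20 m/s
check:
T_s = v_R/a_R = (23/20)/5 = 0.2300 s
reaction-phase robot travel = 1.1500·0.1500 = 0.1725 m
robot covers 1.1500·0.2300 − ½·5.0000·0.2300² = 0.1323 m while stopping
human closes 1.2000·0.3800 = 0.4560 m
C+Z_d+Z_r = 0.0200+0.0050+0.0150 = 0.0400 m
sum ≈ 0.1725+0.1323+0.4560+0.0400 ≈ 0.8007 m = S ✓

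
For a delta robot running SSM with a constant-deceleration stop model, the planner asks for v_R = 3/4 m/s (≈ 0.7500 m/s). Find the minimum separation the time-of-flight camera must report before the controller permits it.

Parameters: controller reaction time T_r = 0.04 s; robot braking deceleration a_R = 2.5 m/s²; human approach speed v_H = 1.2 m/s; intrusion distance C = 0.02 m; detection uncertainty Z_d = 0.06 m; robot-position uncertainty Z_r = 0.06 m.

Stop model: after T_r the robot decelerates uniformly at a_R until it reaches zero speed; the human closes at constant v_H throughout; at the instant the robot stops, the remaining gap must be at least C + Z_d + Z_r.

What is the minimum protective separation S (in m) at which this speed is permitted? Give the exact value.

T_s = v_R/a_R = (3/4)/(5/2) = 0.3000 s
robot covers v_R·T_r = 0.7500·0.0400 = 0.0300 m before braking
robot under decel: 0.7500²/(2·2.5000) = 0.1125 m
human closes 1.2000·0.3400 = 0.4080 m
residual clearance needed = 0.0200+0.0600+0.0600 = 0.1400 m
S_min ≈ 0.0300+0.1125+0.4080+0.1400  ⇒  S_min = 1381/2000 m

S_min = 1381/2000 m = 0.6905 m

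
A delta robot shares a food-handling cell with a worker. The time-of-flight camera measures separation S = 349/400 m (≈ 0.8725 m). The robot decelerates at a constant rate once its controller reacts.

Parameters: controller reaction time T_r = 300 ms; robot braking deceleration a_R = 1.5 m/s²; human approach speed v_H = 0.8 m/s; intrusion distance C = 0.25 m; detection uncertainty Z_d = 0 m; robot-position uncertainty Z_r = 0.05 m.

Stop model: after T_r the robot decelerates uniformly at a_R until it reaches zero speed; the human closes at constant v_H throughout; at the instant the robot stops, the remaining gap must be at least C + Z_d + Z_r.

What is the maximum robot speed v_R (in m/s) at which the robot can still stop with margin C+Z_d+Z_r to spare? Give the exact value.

v_R_max = 7/20 m/s = 0.3500 m/s

quadratic (1/3)·v² + (5/6)·v + (-133/400) = 0
  disc = (5/6)² − 4·(1/3)·(-133/400) = 256/225 ; √disc = 16/15
  v_R = (−(5/6) + 16/15) / (2·(1/3)) = 7/20 m/s
check:
T_s = v_R/a_R = (7/20)/(3/2) = 0.2333 s
robot covers v_R·T_r = 0.3500·0.3000 = 0.1050 m before braking
robot under decel: 0.3500²/(2·1.5000) = 0.0408 m
human over T_r+T_s: 0.8000·(0.3000+0.2333) = 0.4267 m
C+Z_d+Z_r = 0.2500+0.0000+0.0500 = 0.3000 m
sum ≈ 0.1050+0.0408+0.4267+0.3000 ≈ 0.8725 m = S ✓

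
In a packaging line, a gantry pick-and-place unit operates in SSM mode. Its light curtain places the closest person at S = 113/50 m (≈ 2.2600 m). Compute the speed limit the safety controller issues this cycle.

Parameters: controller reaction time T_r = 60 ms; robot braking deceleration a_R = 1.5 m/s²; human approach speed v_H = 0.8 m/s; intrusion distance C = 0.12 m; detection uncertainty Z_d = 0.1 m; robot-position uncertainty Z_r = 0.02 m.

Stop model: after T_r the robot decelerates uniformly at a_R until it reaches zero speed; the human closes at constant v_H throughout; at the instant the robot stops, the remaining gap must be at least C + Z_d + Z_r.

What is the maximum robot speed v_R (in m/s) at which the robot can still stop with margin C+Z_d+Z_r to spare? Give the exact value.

at the boundary: (1/3)·v² + (89/150)·v + (-493/250) = 0
  disc = (89/150)² − 4·(1/3)·(-493/250) = 67081/22500 ; √disc = 259/150
  v_R = (−(89/150) + 259/150) / (2·(1/3)) = 17/10 m/s
check:
braking lasts T_s = (17/10)/(3/2) = 1.1333 s
robot in T_r: 1.7000·0.0600 = 0.1020 m
braking distance = 1.7000²/(2·1.5000) = 0.9633 m
person approaches 0.8000·(0.0600+1.1333) = 0.9547 m
margins: 0.1200+0.1000+0.0200 = 0.2400 m
sum ≈ 0.1020+0.9633+0.9547+0.2400 ≈ 2.2600 m = S ✓

v_R_max = 17/10 m/s = 1.7000 m/s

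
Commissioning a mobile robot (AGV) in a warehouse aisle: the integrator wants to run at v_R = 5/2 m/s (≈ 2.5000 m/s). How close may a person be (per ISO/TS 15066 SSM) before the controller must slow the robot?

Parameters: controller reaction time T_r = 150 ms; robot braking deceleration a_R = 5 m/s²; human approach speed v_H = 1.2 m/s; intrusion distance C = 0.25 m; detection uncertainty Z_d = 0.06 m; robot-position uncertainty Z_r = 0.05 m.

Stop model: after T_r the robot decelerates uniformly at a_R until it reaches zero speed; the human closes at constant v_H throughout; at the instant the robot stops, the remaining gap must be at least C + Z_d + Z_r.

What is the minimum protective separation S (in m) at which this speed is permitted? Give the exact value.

T_s = v_R/a_R = (5/2)/5 = 0.5000 s
robot covers v_R·T_r = 2.5000·0.1500 = 0.3750 m before braking
robot under decel: 2.5000²/(2·5.0000) = 0.6250 m
human over T_r+T_s: 1.2000·(0.1500+0.5000) = 0.7800 m
residual clearance needed = 0.2500+0.0600+0.0500 = 0.3600 m
S_min ≈ 0.3750+0.6250+0.7800+0.3600  ⇒  S_min = 107/50 m

S_min = 107/50 m = 2.1400 m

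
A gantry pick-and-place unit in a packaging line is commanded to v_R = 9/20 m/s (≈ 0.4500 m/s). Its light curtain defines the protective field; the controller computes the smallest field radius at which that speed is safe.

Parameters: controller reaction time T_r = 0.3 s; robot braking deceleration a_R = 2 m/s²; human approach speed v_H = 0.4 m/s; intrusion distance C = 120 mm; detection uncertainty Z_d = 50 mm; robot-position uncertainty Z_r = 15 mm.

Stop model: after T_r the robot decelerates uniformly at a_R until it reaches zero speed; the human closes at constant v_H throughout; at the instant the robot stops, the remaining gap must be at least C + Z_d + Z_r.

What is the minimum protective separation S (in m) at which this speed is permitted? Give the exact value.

S_min = 929/1600 m = 0.5806 m

stop time T_s = (9/20)/2 = 0.2250 s
robot covers v_R·T_r = 0.4500·0.3000 = 0.1350 m before braking
robot covers 0.4500·0.2250 − ½·2.0000·0.2250² = 0.0506 m while stopping
human closes 0.4000·0.5250 = 0.2100 m
C+Z_d+Z_r = 0.1200+0.0500+0.0150 = 0.1850 m
S_min ≈ 0.1350+0.0506+0.2100+0.1850  ⇒  S_min = 929/1600 m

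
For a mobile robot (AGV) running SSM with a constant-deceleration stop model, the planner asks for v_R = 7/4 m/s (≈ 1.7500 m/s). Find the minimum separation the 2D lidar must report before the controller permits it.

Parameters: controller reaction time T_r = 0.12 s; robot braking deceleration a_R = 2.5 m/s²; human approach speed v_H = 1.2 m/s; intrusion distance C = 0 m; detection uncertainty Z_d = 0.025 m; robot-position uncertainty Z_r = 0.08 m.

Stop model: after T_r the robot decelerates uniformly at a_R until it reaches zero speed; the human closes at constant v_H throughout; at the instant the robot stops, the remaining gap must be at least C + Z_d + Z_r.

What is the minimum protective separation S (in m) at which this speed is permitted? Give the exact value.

stop time T_s = (7/4)/(5/2) = 0.7000 s
robot covers v_R·T_r = 1.7500·0.1200 = 0.2100 m before braking
robot covers 1.7500·0.7000 − ½·2.5000·0.7000² = 0.6125 m while stopping
person approaches 1.2000·(0.1200+0.7000) = 0.9840 m
margins: 0.0000+0.0250+0.0800 = 0.1050 m
S_min ≈ 0.2100+0.6125+0.9840+0.1050  ⇒  S_min = 3823/2000 m

S_min = 3823/2000 m = 1.9115 m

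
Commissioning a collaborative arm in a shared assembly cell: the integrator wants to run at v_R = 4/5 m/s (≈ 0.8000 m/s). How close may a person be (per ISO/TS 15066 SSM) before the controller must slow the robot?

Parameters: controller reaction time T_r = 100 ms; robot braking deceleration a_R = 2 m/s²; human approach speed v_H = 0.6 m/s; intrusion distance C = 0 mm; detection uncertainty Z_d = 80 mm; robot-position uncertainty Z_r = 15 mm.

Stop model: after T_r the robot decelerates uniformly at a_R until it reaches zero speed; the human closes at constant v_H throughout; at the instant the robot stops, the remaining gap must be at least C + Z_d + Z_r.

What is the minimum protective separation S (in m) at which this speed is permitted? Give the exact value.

T_s = v_R/a_R = (4/5)/2 = 0.4000 s
robot covers v_R·T_r = 0.8000·0.1000 = 0.0800 m before braking
braking distance = 0.8000²/(2·2.0000) = 0.1600 m
person approaches 0.6000·(0.1000+0.4000) = 0.3000 m
margins: 0.0000+0.0800+0.0150 = 0.0950 m
S_min ≈ 0.0800+0.1600+0.3000+0.0950  ⇒  S_min = 127/200 m

S_min = 127/200 m = 0.6350 m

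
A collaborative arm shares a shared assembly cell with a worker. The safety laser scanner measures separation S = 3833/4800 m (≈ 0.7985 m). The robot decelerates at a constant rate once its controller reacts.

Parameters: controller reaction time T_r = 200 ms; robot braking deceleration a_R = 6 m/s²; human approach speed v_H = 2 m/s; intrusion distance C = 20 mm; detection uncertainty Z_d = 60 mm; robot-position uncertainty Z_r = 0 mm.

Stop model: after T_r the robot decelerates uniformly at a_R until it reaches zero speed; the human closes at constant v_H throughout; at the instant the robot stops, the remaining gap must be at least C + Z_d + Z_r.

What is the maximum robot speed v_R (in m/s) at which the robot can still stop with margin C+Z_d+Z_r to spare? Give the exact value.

collect terms ⇒ (1/12)·v_R² + (8/15)·v_R + (-1529/4800) = 0
  disc = (8/15)² − 4·(1/12)·(-1529/4800) = 25/64 ; √disc = 5/8
  v_R = (−(8/15) + 5/8) / (2·(1/12)) = 11/20 m/s
check:
stop time T_s = (11/20)/6 = 0.0917 s
reaction-phase robot travel = 0.5500·0.2000 = 0.1100 m
robot under decel: 0.5500²/(2·6.0000) = 0.0252 m
person approaches 2.0000·(0.2000+0.0917) = 0.5833 m
margins: 0.0200+0.0600+0.0000 = 0.0800 m
sum ≈ 0.1100+0.0252+0.5833+0.0800 ≈ 0.7985 m = S ✓

v_R_max = 11/20 m/s = 0.5500 m/s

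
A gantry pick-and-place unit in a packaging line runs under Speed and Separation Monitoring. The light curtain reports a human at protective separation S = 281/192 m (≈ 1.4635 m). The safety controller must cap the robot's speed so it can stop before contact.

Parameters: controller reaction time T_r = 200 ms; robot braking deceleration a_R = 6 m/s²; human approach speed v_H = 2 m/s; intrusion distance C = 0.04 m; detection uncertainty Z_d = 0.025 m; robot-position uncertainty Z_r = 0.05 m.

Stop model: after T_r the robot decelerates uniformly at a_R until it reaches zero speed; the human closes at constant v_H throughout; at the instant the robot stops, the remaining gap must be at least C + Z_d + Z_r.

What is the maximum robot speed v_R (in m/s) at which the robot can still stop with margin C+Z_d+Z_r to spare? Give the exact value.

at the boundary: (1/12)·v² + (8/15)·v + (-4553/4800) = 0
  disc = (8/15)² − 4·(1/12)·(-4553/4800) = 961/1600 ; √disc = 31/40
  v_R = (−(8/15) + 31/40) / (2·(1/12)) = 29/20 m/s
check:
T_s = v_R/a_R = (29/20)/6 = 0.2417 s
reaction-phase robot travel = 1.4500·0.2000 = 0.2900 m
robot under decel: 1.4500²/(2·6.0000) = 0.1752 m
human closes 2.0000·0.4417 = 0.8833 m
residual clearance needed = 0.0400+0.0250+0.0500 = 0.1150 m
sum ≈ 0.2900+0.1752+0.8833+0.1150 ≈ 1.4635 m = S ✓

v_R_max = 29/20 m/s = 1.4500 m/s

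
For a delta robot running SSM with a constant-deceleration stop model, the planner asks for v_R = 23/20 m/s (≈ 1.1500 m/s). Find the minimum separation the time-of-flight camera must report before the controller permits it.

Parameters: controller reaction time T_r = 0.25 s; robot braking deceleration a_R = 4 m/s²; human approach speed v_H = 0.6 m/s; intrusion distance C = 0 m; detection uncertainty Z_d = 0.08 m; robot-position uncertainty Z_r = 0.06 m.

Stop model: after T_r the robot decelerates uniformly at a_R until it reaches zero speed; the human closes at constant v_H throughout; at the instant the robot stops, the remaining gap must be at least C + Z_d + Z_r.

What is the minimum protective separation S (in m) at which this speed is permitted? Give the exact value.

S_min = 2929/3200 m = 0.9153 m

T_s = v_R/a_R = (23/20)/4 = 0.2875 s
robot in T_r: 1.1500·0.2500 = 0.2875 m
braking distance = 1.1500²/(2·4.0000) = 0.1653 m
human over T_r+T_s: 0.6000·(0.2500+0.2875) = 0.3225 m
margins: 0.0000+0.0800+0.0600 = 0.1400 m
S_min ≈ 0.2875+0.1653+0.3225+0.1400  ⇒  S_min = 2929/3200 m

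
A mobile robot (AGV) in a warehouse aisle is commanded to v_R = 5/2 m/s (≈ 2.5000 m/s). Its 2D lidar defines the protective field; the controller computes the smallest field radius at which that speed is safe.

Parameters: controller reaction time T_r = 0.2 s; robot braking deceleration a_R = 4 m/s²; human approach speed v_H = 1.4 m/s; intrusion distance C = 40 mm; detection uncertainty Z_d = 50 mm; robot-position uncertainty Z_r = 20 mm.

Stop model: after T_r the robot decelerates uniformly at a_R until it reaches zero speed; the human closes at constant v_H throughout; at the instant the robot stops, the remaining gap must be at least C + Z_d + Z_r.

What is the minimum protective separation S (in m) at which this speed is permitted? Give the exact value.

S_min = 2037/800 m = 2.5463 m

braking lasts T_s = (5/2)/4 = 0.6250 s
robot covers v_R·T_r = 2.5000·0.2000 = 0.5000 m before braking
braking distance = 2.5000²/(2·4.0000) = 0.7812 m
human closes 1.4000·0.8250 = 1.1550 m
residual clearance needed = 0.0400+0.0500+0.0200 = 0.1100 m
S_min ≈ 0.5000+0.7812+1.1550+0.1100  ⇒  S_min = 2037/800 m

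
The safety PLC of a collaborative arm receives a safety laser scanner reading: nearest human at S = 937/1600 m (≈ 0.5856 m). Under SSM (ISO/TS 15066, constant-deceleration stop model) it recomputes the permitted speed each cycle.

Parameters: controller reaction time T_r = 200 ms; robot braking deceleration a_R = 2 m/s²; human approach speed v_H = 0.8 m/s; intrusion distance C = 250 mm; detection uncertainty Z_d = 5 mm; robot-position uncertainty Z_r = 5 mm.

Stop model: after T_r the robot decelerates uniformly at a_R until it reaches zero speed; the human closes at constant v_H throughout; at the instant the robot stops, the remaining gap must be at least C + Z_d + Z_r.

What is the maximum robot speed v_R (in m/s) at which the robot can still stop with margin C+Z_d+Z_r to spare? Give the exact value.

v_R_max = 1/4 m/s = 0.2500 m/s

collect terms ⇒ (1/4)·v_R² + (3/5)·v_R + (-53/320) = 0
  disc = (3/5)² − 4·(1/4)·(-53/320) = 841/1600 ; √disc = 29/40
  v_R = (−(3/5) + 29/40) / (2·(1/4)) = 1/4 m/s
check:
T_s = v_R/a_R = (1/4)/2 = 0.1250 s
reaction-phase robot travel = 0.2500·0.2000 = 0.0500 m
braking distance = 0.2500²/(2·2.0000) = 0.0156 m
human closes 0.8000·0.3250 = 0.2600 m
margins: 0.2500+0.0050+0.0050 = 0.2600 m
sum ≈ 0.0500+0.0156+0.2600+0.2600 ≈ 0.5856 m = S ✓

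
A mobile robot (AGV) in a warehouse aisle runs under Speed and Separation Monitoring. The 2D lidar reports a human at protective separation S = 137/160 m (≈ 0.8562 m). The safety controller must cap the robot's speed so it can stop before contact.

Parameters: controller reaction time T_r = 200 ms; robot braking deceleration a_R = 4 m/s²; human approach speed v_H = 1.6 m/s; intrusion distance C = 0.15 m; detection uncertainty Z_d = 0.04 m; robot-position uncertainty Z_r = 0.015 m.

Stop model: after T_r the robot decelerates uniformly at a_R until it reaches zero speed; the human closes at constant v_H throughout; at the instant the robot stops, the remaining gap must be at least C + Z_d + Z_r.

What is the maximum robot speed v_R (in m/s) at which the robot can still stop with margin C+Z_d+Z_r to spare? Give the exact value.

v_R_max = 1/2 m/s = 0.5000 m/s

quadratic (1/8)·v² + (3/5)·v + (-53/160) = 0
  disc = (3/5)² − 4·(1/8)·(-53/160) = 841/1600 ; √disc = 29/40
  v_R = (−(3/5) + 29/40) / (2·(1/8)) = 1/2 m/s
check:
braking lasts T_s = (1/2)/4 = 0.1250 s
robot in T_r: 0.5000·0.2000 = 0.1000 m
robot under decel: 0.5000²/(2·4.0000) = 0.0312 m
person approaches 1.6000·(0.2000+0.1250) = 0.5200 m
residual clearance needed = 0.1500+0.0400+0.0150 = 0.2050 m
sum ≈ 0.1000+0.0312+0.5200+0.2050 ≈ 0.8562 m = S ✓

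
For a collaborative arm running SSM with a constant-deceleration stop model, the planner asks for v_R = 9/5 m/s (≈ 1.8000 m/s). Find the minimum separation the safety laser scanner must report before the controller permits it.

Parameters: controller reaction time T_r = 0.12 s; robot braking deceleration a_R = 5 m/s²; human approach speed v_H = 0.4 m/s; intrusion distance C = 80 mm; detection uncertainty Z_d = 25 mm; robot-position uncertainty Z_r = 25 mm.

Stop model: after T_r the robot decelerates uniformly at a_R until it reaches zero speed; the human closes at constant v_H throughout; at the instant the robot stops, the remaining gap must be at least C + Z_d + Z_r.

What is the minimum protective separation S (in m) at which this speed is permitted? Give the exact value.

S_min = 431/500 m = 0.8620 m

stop time T_s = (9/5)/5 = 0.3600 s
robot covers v_R·T_r = 1.8000·0.1200 = 0.2160 m before braking
braking distance = 1.8000²/(2·5.0000) = 0.3240 m
person approaches 0.4000·(0.1200+0.3600) = 0.1920 m
C+Z_d+Z_r = 0.0800+0.0250+0.0250 = 0.1300 m
S_min ≈ 0.2160+0.3240+0.1920+0.1300  ⇒  S_min = 431/500 m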